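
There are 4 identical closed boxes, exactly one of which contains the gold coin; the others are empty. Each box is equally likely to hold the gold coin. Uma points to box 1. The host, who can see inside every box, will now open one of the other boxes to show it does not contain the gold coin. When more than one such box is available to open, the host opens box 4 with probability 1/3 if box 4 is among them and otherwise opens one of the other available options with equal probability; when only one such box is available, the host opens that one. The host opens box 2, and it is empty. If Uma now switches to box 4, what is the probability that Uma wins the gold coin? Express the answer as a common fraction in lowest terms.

1/3

Condition on the true location of the gold coin.
If it is in box 1 (prior 1/4): box 4 is available but not opened; box 2 gets probability (1 − 1/3)/2 = 1/3; weight (1/4)·(1/3) = 1/12.
If it is in box 2 (prior 1/4): the host opened box 2, so this case is ruled out; weight (1/4)·0 = 0.
If it is in box 3 (prior 1/4): box 4 is available but not opened, probability 2/3; weight (1/4)·(2/3) = 1/6.
If it is in box 4 (prior 1/4): box 4 holds the prize so is unavailable; the host chooses uniformly among the 2 others, probability 1/2; weight (1/4)·(1/2) = 1/8.
The weights sum to 3/8.
So P(the gold coin in box 4 | the host opened box 2) = (1/8) / (3/8) = 1/3.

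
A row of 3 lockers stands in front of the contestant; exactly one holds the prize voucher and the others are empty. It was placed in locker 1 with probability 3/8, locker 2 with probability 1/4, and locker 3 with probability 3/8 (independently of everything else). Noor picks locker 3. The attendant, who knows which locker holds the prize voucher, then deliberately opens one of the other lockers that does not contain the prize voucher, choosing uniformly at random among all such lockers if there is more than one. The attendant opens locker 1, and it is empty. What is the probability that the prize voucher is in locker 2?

4/7

Apply Bayes' rule, conditioning on where the prize voucher actually is.
If it is in locker 1 (prior 3/8): the attendant opened locker 1, so this case is ruled out; weight (3/8)·0 = 0.
If it is in locker 2 (prior 1/4): the attendant has no choice, probability 1; weight (1/4)·1 = 1/4.
If it is in locker 3 (prior 3/8): the attendant has 2 equally likely choices, so probability 1/2; weight (3/8)·(1/2) = 3/16.
The weights sum to 7/16.
So P(the prize voucher in locker 2 | the attendant opened locker 1) = (1/4) / (7/16) = 4/7.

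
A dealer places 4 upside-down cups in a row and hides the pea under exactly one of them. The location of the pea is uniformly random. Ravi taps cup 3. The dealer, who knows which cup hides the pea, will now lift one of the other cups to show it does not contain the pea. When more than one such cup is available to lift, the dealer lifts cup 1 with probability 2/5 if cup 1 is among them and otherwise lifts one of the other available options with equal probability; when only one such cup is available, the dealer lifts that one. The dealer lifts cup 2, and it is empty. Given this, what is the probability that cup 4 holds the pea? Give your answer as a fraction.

Condition on the true location of the pea.
If it is under cup 1 (prior 1/4): cup 1 holds the prize so is unavailable; the dealer chooses uniformly among the 2 others, probability 1/2; weight (1/4)·(1/2) = 1/8.
If it is under cup 2 (prior 1/4): the dealer opened cup 2, so this case is ruled out; weight (1/4)·0 = 0.
If it is under cup 3 (prior 1/4): cup 1 is available but not opened; cup 2 gets probability (1 − 2/5)/2 = 3/10; weight (1/4)·(3/10) = 3/40.
If it is under cup 4 (prior 1/4): cup 1 is available but not opened, probability 3/5; weight (1/4)·(3/5) = 3/20.
The weights sum to 7/20.
So P(the pea under cup 4 | the dealer opened cup 2) = (3/20) / (7/20) = 3/7.

3/7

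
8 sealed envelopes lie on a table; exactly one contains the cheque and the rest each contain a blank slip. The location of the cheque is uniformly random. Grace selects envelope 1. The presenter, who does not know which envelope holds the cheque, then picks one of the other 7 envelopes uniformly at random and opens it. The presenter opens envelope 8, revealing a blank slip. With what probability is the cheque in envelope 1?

Because the presenter chose which envelope to open without knowing where the cheque is, the choice is independent of the prize location. Learning that envelope 8 does not hold the cheque simply rules out that one location and leaves the remaining 7 envelopes still equally likely by symmetry.
So P(the cheque in envelope 1) = 1/7.

1/7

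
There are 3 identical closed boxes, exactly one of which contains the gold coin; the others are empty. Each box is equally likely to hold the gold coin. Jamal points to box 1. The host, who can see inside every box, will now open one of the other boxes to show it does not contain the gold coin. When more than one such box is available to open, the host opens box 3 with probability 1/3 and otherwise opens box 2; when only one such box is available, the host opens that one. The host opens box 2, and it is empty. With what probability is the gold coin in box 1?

Apply Bayes' rule, conditioning on where the gold coin actually is.
If it is in box 1 (prior 1/3): box 3 is available but not opened, probability 2/3; weight (1/3)·(2/3) = 2/9.
If it is in box 2 (prior 1/3): the host opened box 2, so this case is ruled out; weight (1/3)·0 = 0.
If it is in box 3 (prior 1/3): only box 2 is available, probability 1; weight (1/3)·1 = 1/3.
The weights sum to 5/9.
So P(the gold coin in box 1 | the host opened box 2) = (2/9) / (5/9) = 2/5.

2/5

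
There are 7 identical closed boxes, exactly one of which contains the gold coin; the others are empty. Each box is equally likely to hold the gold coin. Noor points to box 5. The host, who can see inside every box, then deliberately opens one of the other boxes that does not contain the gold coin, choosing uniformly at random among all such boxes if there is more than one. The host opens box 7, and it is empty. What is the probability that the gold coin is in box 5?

Apply Bayes' rule, conditioning on where the gold coin actually is.
If it is in any of boxes 1, 2, 3, 4, and 6 (prior 1/7 each): the host has 5 equally likely choices, so probability 1/5; weight (1/7)·(1/5) = 1/35 each.
If it is in box 5 (prior 1/7): the host has 6 equally likely choices, so probability 1/6; weight (1/7)·(1/6) = 1/42.
If it is in box 7 (prior 1/7): the host opened box 7, so this case is ruled out; weight (1/7)·0 = 0.
The weights sum to 1/6.
So P(the gold coin in box 5 | the host opened box 7) = (1/42) / (1/6) = 1/7.

1/7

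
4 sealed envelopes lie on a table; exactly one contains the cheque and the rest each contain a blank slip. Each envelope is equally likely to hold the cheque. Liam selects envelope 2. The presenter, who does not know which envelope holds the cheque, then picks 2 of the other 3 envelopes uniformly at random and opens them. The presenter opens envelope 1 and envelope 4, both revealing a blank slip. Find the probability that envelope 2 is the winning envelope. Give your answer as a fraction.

Consider each possible location of the cheque in turn.
If it is in either of envelopes 1 and 4 (prior 1/4 each): that envelope was opened and seen not to hold the prize — ruled out; weight (1/4)·0 = 0 each.
If it is in either of envelopes 2 and 3 (prior 1/4 each): the presenter picks exactly this set with probability 1/3 regardless, and none is the prize; weight (1/4)·(1/3) = 1/12 each.
The weights sum to 1/6.
So P(the cheque in envelope 2 | the presenter opened envelope 1 and envelope 4) = (1/12) / (1/6) = 1/2.

1/2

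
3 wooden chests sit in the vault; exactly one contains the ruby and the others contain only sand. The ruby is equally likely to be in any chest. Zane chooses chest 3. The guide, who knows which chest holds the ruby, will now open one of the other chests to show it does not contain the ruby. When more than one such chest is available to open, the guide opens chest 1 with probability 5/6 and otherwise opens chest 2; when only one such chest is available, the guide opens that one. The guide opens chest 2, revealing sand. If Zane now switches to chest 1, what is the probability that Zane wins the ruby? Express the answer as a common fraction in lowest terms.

Consider each possible location of the ruby in turn.
If it is in chest 1 (prior 1/3): only chest 2 is available, probability 1; weight (1/3)·1 = 1/3.
If it is in chest 2 (prior 1/3): the guide opened chest 2, so this case is ruled out; weight (1/3)·0 = 0.
If it is in chest 3 (prior 1/3): chest 1 is available but not opened, probability 1/6; weight (1/3)·(1/6) = 1/18.
The weights sum to 7/18.
So P(the ruby in chest 1 | the guide opened chest 2) = (1/3) / (7/18) = 6/7.

6/7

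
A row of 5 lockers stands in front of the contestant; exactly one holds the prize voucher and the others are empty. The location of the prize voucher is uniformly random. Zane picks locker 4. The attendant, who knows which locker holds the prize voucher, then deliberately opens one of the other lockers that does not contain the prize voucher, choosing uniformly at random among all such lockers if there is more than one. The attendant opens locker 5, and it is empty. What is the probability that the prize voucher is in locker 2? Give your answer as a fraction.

Condition on the true location of the prize voucher.
If it is in any of lockers 1, 2, and 3 (prior 1/5 each): the attendant has 3 equally likely choices, so probability 1/3; weight (1/5)·(1/3) = 1/15 each.
If it is in locker 4 (prior 1/5): the attendant has 4 equally likely choices, so probability 1/4; weight (1/5)·(1/4) = 1/20.
If it is in locker 5 (prior 1/5): the attendant opened locker 5, so this case is ruled out; weight (1/5)·0 = 0.
The weights sum to 1/4.
So P(the prize voucher in locker 2 | the attendant opened locker 5) = (1/15) / (1/4) = 4/15.

4/15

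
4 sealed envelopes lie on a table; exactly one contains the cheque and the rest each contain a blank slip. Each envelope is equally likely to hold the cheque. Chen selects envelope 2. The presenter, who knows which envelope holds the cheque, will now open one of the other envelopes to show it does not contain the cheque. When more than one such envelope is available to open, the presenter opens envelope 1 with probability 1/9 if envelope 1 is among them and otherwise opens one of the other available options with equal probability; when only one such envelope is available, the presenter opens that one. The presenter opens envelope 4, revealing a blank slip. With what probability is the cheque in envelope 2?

Condition on the true location of the cheque.
If it is in envelope 1 (prior 1/4): envelope 1 holds the prize so is unavailable; the presenter chooses uniformly among the 2 others, probability 1/2; weight (1/4)·(1/2) = 1/8.
If it is in envelope 2 (prior 1/4): envelope 1 is available but not opened; envelope 4 gets probability (1 − 1/9)/2 = 4/9; weight (1/4)·(4/9) = 1/9.
If it is in envelope 3 (prior 1/4): envelope 1 is available but not opened, probability 8/9; weight (1/4)·(8/9) = 2/9.
If it is in envelope 4 (prior 1/4): the presenter opened envelope 4, so this case is ruled out; weight (1/4)·0 = 0.
The weights sum to 11/24.
So P(the cheque in envelope 2 | the presenter opened envelope 4) = (1/9) / (11/24) = 8/33.

8/33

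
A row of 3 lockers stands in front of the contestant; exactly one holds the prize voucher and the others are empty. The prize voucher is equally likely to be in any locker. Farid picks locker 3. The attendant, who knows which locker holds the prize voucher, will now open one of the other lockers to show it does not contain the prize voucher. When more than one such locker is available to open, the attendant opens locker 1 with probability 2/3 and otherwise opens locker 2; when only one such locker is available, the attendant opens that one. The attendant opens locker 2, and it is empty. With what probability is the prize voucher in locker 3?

Condition on the true location of the prize voucher.
If it is in locker 1 (prior 1/3): only locker 2 is available, probability 1; weight (1/3)·1 = 1/3.
If it is in locker 2 (prior 1/3): the attendant opened locker 2, so this case is ruled out; weight (1/3)·0 = 0.
If it is in locker 3 (prior 1/3): locker 1 is available but not opened, probability 1/3; weight (1/3)·(1/3) = 1/9.
The weights sum to 4/9.
So P(the prize voucher in locker 3 | the attendant opened locker 2) = (1/9) / (4/9) = 1/4.

1/4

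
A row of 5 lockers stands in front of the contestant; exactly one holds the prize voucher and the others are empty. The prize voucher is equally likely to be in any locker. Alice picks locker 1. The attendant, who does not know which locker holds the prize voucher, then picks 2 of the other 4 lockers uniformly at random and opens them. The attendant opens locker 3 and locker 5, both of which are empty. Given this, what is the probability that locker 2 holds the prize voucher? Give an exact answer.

1/3

Apply Bayes' rule, conditioning on where the prize voucher actually is.
If it is in any of lockers 1, 2, and 4 (prior 1/5 each): the attendant picks exactly this set with probability 1/6 regardless, and none is the prize; weight (1/5)·(1/6) = 1/30 each.
If it is in either of lockers 3 and 5 (prior 1/5 each): that locker was opened and seen not to hold the prize — ruled out; weight (1/5)·0 = 0 each.
The weights sum to 1/10.
So P(the prize voucher in locker 2 | the attendant opened locker 3 and locker 5) = (1/30) / (1/10) = 1/3.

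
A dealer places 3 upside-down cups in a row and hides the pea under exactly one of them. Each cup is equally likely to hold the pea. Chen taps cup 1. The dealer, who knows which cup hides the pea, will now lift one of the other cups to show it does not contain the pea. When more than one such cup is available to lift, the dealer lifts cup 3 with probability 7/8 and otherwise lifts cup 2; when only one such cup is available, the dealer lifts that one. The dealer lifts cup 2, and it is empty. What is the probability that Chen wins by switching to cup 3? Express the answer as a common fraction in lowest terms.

Apply Bayes' rule, conditioning on where the pea actually is.
If it is under cup 1 (prior 1/3): cup 3 is available but not opened, probability 1/8; weight (1/3)·(1/8) = 1/24.
If it is under cup 2 (prior 1/3): the dealer opened cup 2, so this case is ruled out; weight (1/3)·0 = 0.
If it is under cup 3 (prior 1/3): only cup 2 is available, probability 1; weight (1/3)·1 = 1/3.
The weights sum to 3/8.
So P(the pea under cup 3 | the dealer opened cup 2) = (1/3) / (3/8) = 8/9.

8/9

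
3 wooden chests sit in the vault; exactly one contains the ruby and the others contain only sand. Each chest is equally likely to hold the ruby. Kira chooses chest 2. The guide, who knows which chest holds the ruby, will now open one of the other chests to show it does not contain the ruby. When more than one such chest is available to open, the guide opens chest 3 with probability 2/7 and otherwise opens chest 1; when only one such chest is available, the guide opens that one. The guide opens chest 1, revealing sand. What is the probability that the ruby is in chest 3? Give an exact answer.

Condition on the true location of the ruby.
If it is in chest 1 (prior 1/3): the guide opened chest 1, so this case is ruled out; weight (1/3)·0 = 0.
If it is in chest 2 (prior 1/3): chest 3 is available but not opened, probability 5/7; weight (1/3)·(5/7) = 5/21.
If it is in chest 3 (prior 1/3): only chest 1 is available, probability 1; weight (1/3)·1 = 1/3.
The weights sum to 4/7.
So P(the ruby in chest 3 | the guide opened chest 1) = (1/3) / (4/7) = 7/12.

7/12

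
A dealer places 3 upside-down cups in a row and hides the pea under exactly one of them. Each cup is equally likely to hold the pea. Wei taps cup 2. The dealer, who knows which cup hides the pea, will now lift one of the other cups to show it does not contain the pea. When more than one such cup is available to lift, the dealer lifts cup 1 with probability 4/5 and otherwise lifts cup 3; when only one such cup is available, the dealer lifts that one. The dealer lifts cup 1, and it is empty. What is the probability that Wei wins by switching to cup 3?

Condition on the true location of the pea.
If it is under cup 1 (prior 1/3): the dealer opened cup 1, so this case is ruled out; weight (1/3)·0 = 0.
If it is under cup 2 (prior 1/3): cup 1 is available, opened with probability 4/5; weight (1/3)·(4/5) = 4/15.
If it is under cup 3 (prior 1/3): only cup 1 is available, probability 1; weight (1/3)·1 = 1/3.
The weights sum to 3/5.
So P(the pea under cup 3 | the dealer opened cup 1) = (1/3) / (3/5) = 5/9.

5/9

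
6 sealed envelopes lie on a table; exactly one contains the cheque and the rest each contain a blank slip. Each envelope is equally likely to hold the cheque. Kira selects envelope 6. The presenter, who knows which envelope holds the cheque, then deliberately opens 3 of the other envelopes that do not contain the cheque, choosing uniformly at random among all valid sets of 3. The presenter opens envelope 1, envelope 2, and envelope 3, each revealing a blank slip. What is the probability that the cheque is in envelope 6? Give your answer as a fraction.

1/6

Condition on the true location of the cheque.
If it is in any of envelopes 1, 2, and 3 (prior 1/6 each): that envelope was opened and seen not to hold the prize — ruled out; weight (1/6)·0 = 0 each.
If it is in either of envelopes 4 and 5 (prior 1/6 each): the presenter has 4 equally likely choices, so probability 1/4; weight (1/6)·(1/4) = 1/24 each.
If it is in envelope 6 (prior 1/6): the presenter has 10 equally likely choices, so probability 1/10; weight (1/6)·(1/10) = 1/60.
The weights sum to 1/10.
So P(the cheque in envelope 6 | the presenter opened envelope 1, envelope 2, and envelope 3) = (1/60) / (1/10) = 1/6.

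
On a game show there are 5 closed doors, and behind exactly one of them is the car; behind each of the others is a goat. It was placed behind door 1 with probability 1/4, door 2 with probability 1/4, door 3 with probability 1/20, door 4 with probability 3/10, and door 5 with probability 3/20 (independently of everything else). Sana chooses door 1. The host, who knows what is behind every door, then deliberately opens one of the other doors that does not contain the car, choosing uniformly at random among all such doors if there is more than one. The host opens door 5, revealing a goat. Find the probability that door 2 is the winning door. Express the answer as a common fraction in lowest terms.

20/63

Condition on the true location of the car.
If it is behind door 1 (prior 1/4): the host has 4 equally likely choices, so probability 1/4; weight (1/4)·(1/4) = 1/16.
If it is behind door 2 (prior 1/4): the host has 3 equally likely choices, so probability 1/3; weight (1/4)·(1/3) = 1/12.
If it is behind door 3 (prior 1/20): the host has 3 equally likely choices, so probability 1/3; weight (1/20)·(1/3) = 1/60.
If it is behind door 4 (prior 3/10): the host has 3 equally likely choices, so probability 1/3; weight (3/10)·(1/3) = 1/10.
If it is behind door 5 (prior 3/20): the host opened door 5, so this case is ruled out; weight (3/20)·0 = 0.
The weights sum to 21/80.
So P(the car behind door 2 | the host opened door 5) = (1/12) / (21/80) = 20/63.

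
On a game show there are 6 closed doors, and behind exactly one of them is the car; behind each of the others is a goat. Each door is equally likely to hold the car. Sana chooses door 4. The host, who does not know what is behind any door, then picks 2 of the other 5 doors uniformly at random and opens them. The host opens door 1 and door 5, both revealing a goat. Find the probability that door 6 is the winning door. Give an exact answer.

Apply Bayes' rule, conditioning on where the car actually is.
If it is behind either of doors 1 and 5 (prior 1/6 each): that door was opened and seen not to hold the prize — ruled out; weight (1/6)·0 = 0 each.
If it is behind any of doors 2, 3, 4, and 6 (prior 1/6 each): the host picks exactly this set with probability 1/10 regardless, and none is the prize; weight (1/6)·(1/10) = 1/60 each.
The weights sum to 1/15.
So P(the car behind door 6 | the host opened door 1 and door 5) = (1/60) / (1/15) = 1/4.

1/4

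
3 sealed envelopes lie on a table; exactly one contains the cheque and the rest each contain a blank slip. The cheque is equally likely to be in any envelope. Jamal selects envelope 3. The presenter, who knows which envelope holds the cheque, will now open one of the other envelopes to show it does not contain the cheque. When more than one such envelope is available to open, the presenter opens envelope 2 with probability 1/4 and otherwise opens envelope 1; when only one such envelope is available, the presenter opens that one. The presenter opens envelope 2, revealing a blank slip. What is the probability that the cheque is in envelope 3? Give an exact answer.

Consider each possible location of the cheque in turn.
If it is in envelope 1 (prior 1/3): only envelope 2 is available, probability 1; weight (1/3)·1 = 1/3.
If it is in envelope 2 (prior 1/3): the presenter opened envelope 2, so this case is ruled out; weight (1/3)·0 = 0.
If it is in envelope 3 (prior 1/3): envelope 2 is available, opened with probability 1/4; weight (1/3)·(1/4) = 1/12.
The weights sum to 5/12.
So P(the cheque in envelope 3 | the presenter opened envelope 2) = (1/12) / (5/12) = 1/5.

1/5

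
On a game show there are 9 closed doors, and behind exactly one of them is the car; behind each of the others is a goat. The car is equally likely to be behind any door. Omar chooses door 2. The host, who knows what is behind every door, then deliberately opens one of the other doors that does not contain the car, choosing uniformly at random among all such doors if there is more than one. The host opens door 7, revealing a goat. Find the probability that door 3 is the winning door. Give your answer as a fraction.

8/63

Apply Bayes' rule, conditioning on where the car actually is.
If it is behind any of doors 1, 3, 4, 5, 6, 8, and 9 (prior 1/9 each): the host has 7 equally likely choices, so probability 1/7; weight (1/9)·(1/7) = 1/63 each.
If it is behind door 2 (prior 1/9): the host has 8 equally likely choices, so probability 1/8; weight (1/9)·(1/8) = 1/72.
If it is behind door 7 (prior 1/9): the host opened door 7, so this case is ruled out; weight (1/9)·0 = 0.
The weights sum to 1/8.
So P(the car behind door 3 | the host opened door 7) = (1/63) / (1/8) = 8/63.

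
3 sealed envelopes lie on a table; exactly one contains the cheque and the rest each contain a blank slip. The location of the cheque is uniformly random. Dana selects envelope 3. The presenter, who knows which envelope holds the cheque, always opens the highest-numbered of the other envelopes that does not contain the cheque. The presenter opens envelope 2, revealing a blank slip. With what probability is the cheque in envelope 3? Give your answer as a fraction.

1/2

Apply Bayes' rule, conditioning on where the cheque actually is.
If it is in either of envelopes 1 and 3 (prior 1/3 each): envelope 2 is the highest-numbered option available, probability 1; weight (1/3)·1 = 1/3 each.
If it is in envelope 2 (prior 1/3): the presenter opened envelope 2, so this case is ruled out; weight (1/3)·0 = 0.
The weights sum to 2/3.
So P(the cheque in envelope 3 | the presenter opened envelope 2) = (1/3) / (2/3) = 1/2.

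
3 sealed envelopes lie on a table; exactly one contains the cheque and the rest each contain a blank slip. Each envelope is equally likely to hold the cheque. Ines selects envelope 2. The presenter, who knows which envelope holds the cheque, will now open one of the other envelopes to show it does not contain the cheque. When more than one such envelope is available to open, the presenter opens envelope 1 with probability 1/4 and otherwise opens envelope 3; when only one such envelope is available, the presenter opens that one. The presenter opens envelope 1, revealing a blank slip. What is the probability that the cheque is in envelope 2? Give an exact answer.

Consider each possible location of the cheque in turn.
If it is in envelope 1 (prior 1/3): the presenter opened envelope 1, so this case is ruled out; weight (1/3)·0 = 0.
If it is in envelope 2 (prior 1/3): envelope 1 is available, opened with probability 1/4; weight (1/3)·(1/4) = 1/12.
If it is in envelope 3 (prior 1/3): only envelope 1 is available, probability 1; weight (1/3)·1 = 1/3.
The weights sum to 5/12.
So P(the cheque in envelope 2 | the presenter opened envelope 1) = (1/12) / (5/12) = 1/5.

1/5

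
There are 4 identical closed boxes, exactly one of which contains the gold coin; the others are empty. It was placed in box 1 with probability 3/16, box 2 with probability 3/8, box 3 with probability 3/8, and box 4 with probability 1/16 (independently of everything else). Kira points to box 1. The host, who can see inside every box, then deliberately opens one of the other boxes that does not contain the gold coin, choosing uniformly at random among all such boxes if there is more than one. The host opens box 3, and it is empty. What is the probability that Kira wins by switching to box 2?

Apply Bayes' rule, conditioning on where the gold coin actually is.
If it is in box 1 (prior 3/16): the host has 3 equally likely choices, so probability 1/3; weight (3/16)·(1/3) = 1/16.
If it is in box 2 (prior 3/8): the host has 2 equally likely choices, so probability 1/2; weight (3/8)·(1/2) = 3/16.
If it is in box 3 (prior 3/8): the host opened box 3, so this case is ruled out; weight (3/8)·0 = 0.
If it is in box 4 (prior 1/16): the host has 2 equally likely choices, so probability 1/2; weight (1/16)·(1/2) = 1/32.
The weights sum to 9/32.
So P(the gold coin in box 2 | the host opened box 3) = (3/16) / (9/32) = 2/3.

2/3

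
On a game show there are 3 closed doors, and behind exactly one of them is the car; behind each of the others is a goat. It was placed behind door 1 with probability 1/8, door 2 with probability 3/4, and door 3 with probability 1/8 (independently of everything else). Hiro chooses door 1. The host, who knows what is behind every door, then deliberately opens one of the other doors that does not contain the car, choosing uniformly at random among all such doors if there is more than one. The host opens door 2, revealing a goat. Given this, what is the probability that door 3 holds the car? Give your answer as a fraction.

2/3

Apply Bayes' rule, conditioning on where the car actually is.
If it is behind door 1 (prior 1/8): the host has 2 equally likely choices, so probability 1/2; weight (1/8)·(1/2) = 1/16.
If it is behind door 2 (prior 3/4): the host opened door 2, so this case is ruled out; weight (3/4)·0 = 0.
If it is behind door 3 (prior 1/8): the host has no choice, probability 1; weight (1/8)·1 = 1/8.
The weights sum to 3/16.
So P(the car behind door 3 | the host opened door 2) = (1/8) / (3/16) = 2/3.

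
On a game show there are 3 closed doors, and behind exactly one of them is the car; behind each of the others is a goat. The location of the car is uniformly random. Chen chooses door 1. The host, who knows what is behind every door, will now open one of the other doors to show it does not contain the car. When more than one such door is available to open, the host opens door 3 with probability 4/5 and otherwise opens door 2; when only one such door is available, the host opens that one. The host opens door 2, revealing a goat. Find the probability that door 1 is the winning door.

1/6

Condition on the true location of the car.
If it is behind door 1 (prior 1/3): door 3 is available but not opened, probability 1/5; weight (1/3)·(1/5) = 1/15.
If it is behind door 2 (prior 1/3): the host opened door 2, so this case is ruled out; weight (1/3)·0 = 0.
If it is behind door 3 (prior 1/3): only door 2 is available, probability 1; weight (1/3)·1 = 1/3.
The weights sum to 2/5.
So P(the car behind door 1 | the host opened door 2) = (1/15) / (2/5) = 1/6.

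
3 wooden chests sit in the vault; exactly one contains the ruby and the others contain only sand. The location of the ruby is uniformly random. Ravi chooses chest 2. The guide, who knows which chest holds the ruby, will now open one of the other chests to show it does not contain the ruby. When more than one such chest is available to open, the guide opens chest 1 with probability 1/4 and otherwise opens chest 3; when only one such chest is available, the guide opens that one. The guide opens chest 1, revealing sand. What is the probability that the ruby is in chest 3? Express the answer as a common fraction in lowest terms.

Apply Bayes' rule, conditioning on where the ruby actually is.
If it is in chest 1 (prior 1/3): the guide opened chest 1, so this case is ruled out; weight (1/3)·0 = 0.
If it is in chest 2 (prior 1/3): chest 1 is available, opened with probability 1/4; weight (1/3)·(1/4) = 1/12.
If it is in chest 3 (prior 1/3): only chest 1 is available, probability 1; weight (1/3)·1 = 1/3.
The weights sum to 5/12.
So P(the ruby in chest 3 | the guide opened chest 1) = (1/3) / (5/12) = 4/5.

4/5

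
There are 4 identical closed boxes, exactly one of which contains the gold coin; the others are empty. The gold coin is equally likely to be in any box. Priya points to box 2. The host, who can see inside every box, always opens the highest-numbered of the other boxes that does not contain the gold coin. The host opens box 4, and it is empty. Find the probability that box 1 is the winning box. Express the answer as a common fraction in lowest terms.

Consider each possible location of the gold coin in turn.
If it is in any of boxes 1, 2, and 3 (prior 1/4 each): box 4 is the highest-numbered option available, probability 1; weight (1/4)·1 = 1/4 each.
If it is in box 4 (prior 1/4): the host opened box 4, so this case is ruled out; weight (1/4)·0 = 0.
The weights sum to 3/4.
So P(the gold coin in box 1 | the host opened box 4) = (1/4) / (3/4) = 1/3.

1/3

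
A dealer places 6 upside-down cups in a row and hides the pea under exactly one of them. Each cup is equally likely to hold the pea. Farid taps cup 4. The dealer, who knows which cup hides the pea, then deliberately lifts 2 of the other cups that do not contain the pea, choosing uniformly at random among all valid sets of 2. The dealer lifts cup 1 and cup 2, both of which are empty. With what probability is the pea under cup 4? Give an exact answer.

Apply Bayes' rule, conditioning on where the pea actually is.
If it is under either of cups 1 and 2 (prior 1/6 each): that cup was opened and seen not to hold the prize — ruled out; weight (1/6)·0 = 0 each.
If it is under any of cups 3, 5, and 6 (prior 1/6 each): the dealer has 6 equally likely choices, so probability 1/6; weight (1/6)·(1/6) = 1/36 each.
If it is under cup 4 (prior 1/6): the dealer has 10 equally likely choices, so probability 1/10; weight (1/6)·(1/10) = 1/60.
The weights sum to 1/10.
So P(the pea under cup 4 | the dealer opened cup 1 and cup 2) = (1/60) / (1/10) = 1/6.

1/6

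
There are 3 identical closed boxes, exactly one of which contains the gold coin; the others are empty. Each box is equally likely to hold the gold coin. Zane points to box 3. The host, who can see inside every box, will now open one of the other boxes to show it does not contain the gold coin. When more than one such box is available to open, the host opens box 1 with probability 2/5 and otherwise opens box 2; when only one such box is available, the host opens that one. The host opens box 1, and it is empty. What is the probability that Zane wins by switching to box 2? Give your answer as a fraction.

Consider each possible location of the gold coin in turn.
If it is in box 1 (prior 1/3): the host opened box 1, so this case is ruled out; weight (1/3)·0 = 0.
If it is in box 2 (prior 1/3): only box 1 is available, probability 1; weight (1/3)·1 = 1/3.
If it is in box 3 (prior 1/3): box 1 is available, opened with probability 2/5; weight (1/3)·(2/5) = 2/15.
The weights sum to 7/15.
So P(the gold coin in box 2 | the host opened box 1) = (1/3) / (7/15) = 5/7.

5/7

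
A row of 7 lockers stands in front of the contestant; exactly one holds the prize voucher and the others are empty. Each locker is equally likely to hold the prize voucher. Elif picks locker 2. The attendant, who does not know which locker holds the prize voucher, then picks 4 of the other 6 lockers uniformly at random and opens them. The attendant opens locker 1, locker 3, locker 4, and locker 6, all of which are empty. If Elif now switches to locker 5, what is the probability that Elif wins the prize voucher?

1/3

Apply Bayes' rule, conditioning on where the prize voucher actually is.
If it is in any of lockers 1, 3, 4, and 6 (prior 1/7 each): that locker was opened and seen not to hold the prize — ruled out; weight (1/7)·0 = 0 each.
If it is in any of lockers 2, 5, and 7 (prior 1/7 each): the attendant picks exactly this set with probability 1/15 regardless, and none is the prize; weight (1/7)·(1/15) = 1/105 each.
The weights sum to 1/35.
So P(the prize voucher in locker 5 | the attendant opened locker 1, locker 3, locker 4, and locker 6) = (1/105) / (1/35) = 1/3.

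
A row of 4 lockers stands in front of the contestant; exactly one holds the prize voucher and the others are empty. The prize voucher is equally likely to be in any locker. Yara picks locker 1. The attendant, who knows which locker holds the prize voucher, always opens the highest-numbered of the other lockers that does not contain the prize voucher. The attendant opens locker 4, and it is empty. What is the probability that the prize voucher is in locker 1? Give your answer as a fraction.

Apply Bayes' rule, conditioning on where the prize voucher actually is.
If it is in any of lockers 1, 2, and 3 (prior 1/4 each): locker 4 is the highest-numbered option available, probability 1; weight (1/4)·1 = 1/4 each.
If it is in locker 4 (prior 1/4): the attendant opened locker 4, so this case is ruled out; weight (1/4)·0 = 0.
The weights sum to 3/4.
So P(the prize voucher in locker 1 | the attendant opened locker 4) = (1/4) / (3/4) = 1/3.

1/3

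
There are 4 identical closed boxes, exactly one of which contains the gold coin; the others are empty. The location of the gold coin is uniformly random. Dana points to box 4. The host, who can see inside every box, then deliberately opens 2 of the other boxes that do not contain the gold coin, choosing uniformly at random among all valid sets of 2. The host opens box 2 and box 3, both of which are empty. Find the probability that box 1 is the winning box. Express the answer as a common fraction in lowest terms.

3/4

Consider each possible location of the gold coin in turn.
If it is in box 1 (prior 1/4): the host has no choice, probability 1; weight (1/4)·1 = 1/4.
If it is in either of boxes 2 and 3 (prior 1/4 each): that box was opened and seen not to hold the prize — ruled out; weight (1/4)·0 = 0 each.
If it is in box 4 (prior 1/4): the host has 3 equally likely choices, so probability 1/3; weight (1/4)·(1/3) = 1/12.
The weights sum to 1/3.
So P(the gold coin in box 1 | the host opened box 2 and box 3) = (1/4) / (1/3) = 3/4.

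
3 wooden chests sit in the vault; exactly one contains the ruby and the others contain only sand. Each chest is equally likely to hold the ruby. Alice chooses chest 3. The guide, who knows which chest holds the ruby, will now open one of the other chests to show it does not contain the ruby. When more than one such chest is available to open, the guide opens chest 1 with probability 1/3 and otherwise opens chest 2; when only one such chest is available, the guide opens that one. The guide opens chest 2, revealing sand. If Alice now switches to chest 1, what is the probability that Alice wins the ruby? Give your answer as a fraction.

3/5

Apply Bayes' rule, conditioning on where the ruby actually is.
If it is in chest 1 (prior 1/3): only chest 2 is available, probability 1; weight (1/3)·1 = 1/3.
If it is in chest 2 (prior 1/3): the guide opened chest 2, so this case is ruled out; weight (1/3)·0 = 0.
If it is in chest 3 (prior 1/3): chest 1 is available but not opened, probability 2/3; weight (1/3)·(2/3) = 2/9.
The weights sum to 5/9.
So P(the ruby in chest 1 | the guide opened chest 2) = (1/3) / (5/9) = 3/5.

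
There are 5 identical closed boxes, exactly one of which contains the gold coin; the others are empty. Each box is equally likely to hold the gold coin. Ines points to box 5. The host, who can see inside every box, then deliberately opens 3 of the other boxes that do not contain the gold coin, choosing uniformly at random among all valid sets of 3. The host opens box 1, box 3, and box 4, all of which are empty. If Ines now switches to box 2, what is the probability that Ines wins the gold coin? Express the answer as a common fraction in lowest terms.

4/5

Condition on the true location of the gold coin.
If it is in any of boxes 1, 3, and 4 (prior 1/5 each): that box was opened and seen not to hold the prize — ruled out; weight (1/5)·0 = 0 each.
If it is in box 2 (prior 1/5): the host has no choice, probability 1; weight (1/5)·1 = 1/5.
If it is in box 5 (prior 1/5): the host has 4 equally likely choices, so probability 1/4; weight (1/5)·(1/4) = 1/20.
The weights sum to 1/4.
So P(the gold coin in box 2 | the host opened box 1, box 3, and box 4) = (1/5) / (1/4) = 4/5.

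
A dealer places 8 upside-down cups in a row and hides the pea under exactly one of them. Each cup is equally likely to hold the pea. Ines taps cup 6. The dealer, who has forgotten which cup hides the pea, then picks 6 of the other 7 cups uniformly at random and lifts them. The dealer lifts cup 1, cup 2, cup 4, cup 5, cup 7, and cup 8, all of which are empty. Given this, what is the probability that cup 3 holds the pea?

1/2

Apply Bayes' rule, conditioning on where the pea actually is.
If it is under any of cups 1, 2, 4, 5, 7, and 8 (prior 1/8 each): that cup was opened and seen not to hold the prize — ruled out; weight (1/8)·0 = 0 each.
If it is under either of cups 3 and 6 (prior 1/8 each): the dealer picks exactly this set with probability 1/7 regardless, and none is the prize; weight (1/8)·(1/7) = 1/56 each.
The weights sum to 1/28.
So P(the pea under cup 3 | the dealer opened cup 1, cup 2, cup 4, cup 5, cup 7, and cup 8) = (1/56) / (1/28) = 1/2.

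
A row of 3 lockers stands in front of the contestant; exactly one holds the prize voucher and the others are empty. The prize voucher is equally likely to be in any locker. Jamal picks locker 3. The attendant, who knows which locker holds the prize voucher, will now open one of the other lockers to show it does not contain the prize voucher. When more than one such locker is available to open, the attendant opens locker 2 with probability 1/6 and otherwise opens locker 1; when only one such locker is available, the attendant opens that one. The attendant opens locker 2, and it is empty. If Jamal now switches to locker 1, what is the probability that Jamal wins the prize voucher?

6/7

Condition on the true location of the prize voucher.
If it is in locker 1 (prior 1/3): only locker 2 is available, probability 1; weight (1/3)·1 = 1/3.
If it is in locker 2 (prior 1/3): the attendant opened locker 2, so this case is ruled out; weight (1/3)·0 = 0.
If it is in locker 3 (prior 1/3): locker 2 is available, opened with probability 1/6; weight (1/3)·(1/6) = 1/18.
The weights sum to 7/18.
So P(the prize voucher in locker 1 | the attendant opened locker 2) = (1/3) / (7/18) = 6/7.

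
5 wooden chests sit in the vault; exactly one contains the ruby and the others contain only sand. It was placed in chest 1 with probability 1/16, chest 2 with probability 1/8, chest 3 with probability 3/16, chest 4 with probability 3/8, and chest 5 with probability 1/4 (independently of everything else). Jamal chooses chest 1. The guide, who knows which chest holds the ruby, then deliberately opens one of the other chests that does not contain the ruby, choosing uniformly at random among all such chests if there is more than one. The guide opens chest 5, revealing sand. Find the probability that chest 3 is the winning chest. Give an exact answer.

12/47

Apply Bayes' rule, conditioning on where the ruby actually is.
If it is in chest 1 (prior 1/16): the guide has 4 equally likely choices, so probability 1/4; weight (1/16)·(1/4) = 1/64.
If it is in chest 2 (prior 1/8): the guide has 3 equally likely choices, so probability 1/3; weight (1/8)·(1/3) = 1/24.
If it is in chest 3 (prior 3/16): the guide has 3 equally likely choices, so probability 1/3; weight (3/16)·(1/3) = 1/16.
If it is in chest 4 (prior 3/8): the guide has 3 equally likely choices, so probability 1/3; weight (3/8)·(1/3) = 1/8.
If it is in chest 5 (prior 1/4): the guide opened chest 5, so this case is ruled out; weight (1/4)·0 = 0.
The weights sum to 47/192.
So P(the ruby in chest 3 | the guide opened chest 5) = (1/16) / (47/192) = 12/47.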